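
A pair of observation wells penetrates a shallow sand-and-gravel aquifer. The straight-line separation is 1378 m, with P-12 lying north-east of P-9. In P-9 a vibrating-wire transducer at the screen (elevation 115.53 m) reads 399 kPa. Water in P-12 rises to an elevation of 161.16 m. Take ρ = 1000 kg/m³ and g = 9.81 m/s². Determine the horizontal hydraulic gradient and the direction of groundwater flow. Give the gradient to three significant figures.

i ≈ 0.00360; groundwater flows toward the south-west

Pressure head at P-9: ψ = P/(ρg) = 399×1000 / (1000 × 9.81) = 40.67 m.
Total head at P-9: h = z + ψ = 115.53 + 40.67 = 156.20 m.
Total head at P-12: h = 161.16 m (water level in the piezometer is the total head).
Head difference: h(P-9) − h(P-12) = 156.20 − 161.16 = -4.96 m.
Hydraulic gradient: i = |Δh| / L = 4.96 / 1378 = 0.00360.
Flow is from higher to lower head: from P-12 toward P-9, i.e. toward the south-west.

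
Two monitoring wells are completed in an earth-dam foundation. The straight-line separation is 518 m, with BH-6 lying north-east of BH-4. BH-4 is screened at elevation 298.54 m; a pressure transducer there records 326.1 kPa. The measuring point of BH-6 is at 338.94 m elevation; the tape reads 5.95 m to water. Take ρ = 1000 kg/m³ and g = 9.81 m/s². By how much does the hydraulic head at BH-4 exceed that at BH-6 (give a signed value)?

Δh ≈ -1.21 m

Pressure head at BH-4: ψ = P/(ρg) = 326.1×1000 / (1000 × 9.81) = 33.24 m.
Total head at BH-4: h = z + ψ = 298.54 + 33.24 = 331.78 m.
Total head at BH-6: h = 338.94 − 5.95 = 332.99 m.
Head difference: h(BH-4) − h(BH-6) = 331.78 − 332.99 = -1.21 m.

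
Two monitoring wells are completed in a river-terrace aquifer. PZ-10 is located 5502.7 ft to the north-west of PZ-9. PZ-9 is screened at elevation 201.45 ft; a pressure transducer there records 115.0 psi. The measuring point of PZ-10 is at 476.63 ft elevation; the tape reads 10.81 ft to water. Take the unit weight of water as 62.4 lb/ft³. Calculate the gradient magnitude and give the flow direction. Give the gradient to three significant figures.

Pressure head at PZ-9: ψ = 144·P/γ = 144 × 115.0 / 62.4 = 265.38 ft.
Total head at PZ-9: h = z + ψ = 201.45 + 265.38 = 466.83 ft.
Total head at PZ-10: h = 476.63 − 10.81 = 465.82 ft.
Head difference: h(PZ-9) − h(PZ-10) = 466.83 − 465.82 = 1.01 ft.
Hydraulic gradient: i = |Δh| / L = 1.01 / 5502.7 = 0.000184.
Flow is from higher to lower head: from PZ-9 toward PZ-10, i.e. toward the north-west.

i ≈ 0.000184; groundwater flows toward the north-west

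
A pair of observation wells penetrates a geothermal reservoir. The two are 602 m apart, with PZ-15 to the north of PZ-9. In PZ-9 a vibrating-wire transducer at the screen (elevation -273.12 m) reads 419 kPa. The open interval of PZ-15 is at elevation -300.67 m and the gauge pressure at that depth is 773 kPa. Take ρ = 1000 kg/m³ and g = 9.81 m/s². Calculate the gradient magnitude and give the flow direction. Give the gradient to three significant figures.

i ≈ 0.0142; groundwater flows toward the south

Pressure head at PZ-9: ψ = P/(ρg) = 419×1000 / (1000 × 9.81) = 42.71 m.
Total head at PZ-9: h = z + ψ = -273.12 + 42.71 = -230.41 m.
Pressure head at PZ-15: ψ = P/(ρg) = 773×1000 / (1000 × 9.81) = 78.80 m.
Total head at PZ-15: h = z + ψ = -300.67 + 78.80 = -221.87 m.
Head difference: h(PZ-9) − h(PZ-15) = -230.41 − (-221.87) = -8.54 m.
Hydraulic gradient: i = |Δh| / L = 8.54 / 602 = 0.0142.
Flow is from higher to lower head: from PZ-15 toward PZ-9, i.e. toward the south.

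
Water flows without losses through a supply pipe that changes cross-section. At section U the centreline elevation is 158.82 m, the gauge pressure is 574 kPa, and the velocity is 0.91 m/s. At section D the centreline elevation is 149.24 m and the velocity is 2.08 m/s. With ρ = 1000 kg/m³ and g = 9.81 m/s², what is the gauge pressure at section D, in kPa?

Pressure head at U: ψ₁ = P₁/(ρg) = 574×1000 / (1000 × 9.81) = 58.51 m.
Velocity heads: v₁²/2g = 0.91²/19.62 = 0.042 m; v₂²/2g = 2.08²/19.62 = 0.221 m.
Total head H = z₁ + ψ₁ + v₁²/2g = 158.82 + 58.51 + 0.042 = 217.37 m.
ψ₂ = H − z₂ − v₂²/2g = 217.37 − 149.24 − 0.221 = 67.91 m.
P₂ = ρgψ₂ = 1000 × 9.81 × 67.91 ≈ 666 kPa.

P₂ ≈ 666 kPa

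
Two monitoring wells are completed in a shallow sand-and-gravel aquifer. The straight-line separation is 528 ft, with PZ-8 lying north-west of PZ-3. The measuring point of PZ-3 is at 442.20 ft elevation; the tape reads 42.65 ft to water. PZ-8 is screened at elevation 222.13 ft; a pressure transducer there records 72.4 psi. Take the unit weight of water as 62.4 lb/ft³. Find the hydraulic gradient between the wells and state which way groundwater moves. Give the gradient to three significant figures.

i ≈ 0.0196; groundwater flows toward the north-west

Total head at PZ-3: h = 442.20 − 42.65 = 399.55 ft.
Pressure head at PZ-8: ψ = 144·P/γ = 144 × 72.4 / 62.4 = 167.08 ft.
Total head at PZ-8: h = z + ψ = 222.13 + 167.08 = 389.21 ft.
Head difference: h(PZ-3) − h(PZ-8) = 399.55 − 389.21 = 10.34 ft.
Hydraulic gradient: i = |Δh| / L = 10.34 / 528 = 0.0196.
Flow is from higher to lower head: from PZ-3 toward PZ-8, i.e. toward the north-west.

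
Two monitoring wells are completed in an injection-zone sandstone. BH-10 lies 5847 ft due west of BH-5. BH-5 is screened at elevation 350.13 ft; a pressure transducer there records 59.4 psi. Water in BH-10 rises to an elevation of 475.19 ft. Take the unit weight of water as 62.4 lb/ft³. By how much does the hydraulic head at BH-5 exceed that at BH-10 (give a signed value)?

Δh ≈ 12.02 ft

Pressure head at BH-5: ψ = 144·P/γ = 144 × 59.4 / 62.4 = 137.08 ft.
Total head at BH-5: h = z + ψ = 350.13 + 137.08 = 487.21 ft.
Total head at BH-10: h = 475.19 ft (water level in the piezometer is the total head).
Head difference: h(BH-5) − h(BH-10) = 487.21 − 475.19 = 12.02 ft.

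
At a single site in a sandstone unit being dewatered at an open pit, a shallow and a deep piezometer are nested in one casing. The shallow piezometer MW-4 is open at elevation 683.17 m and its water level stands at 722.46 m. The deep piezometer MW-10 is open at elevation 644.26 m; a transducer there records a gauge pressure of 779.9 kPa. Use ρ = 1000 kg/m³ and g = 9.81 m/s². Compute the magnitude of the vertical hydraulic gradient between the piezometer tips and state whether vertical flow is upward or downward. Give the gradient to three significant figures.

Total head at MW-4: h = 722.46 m (water level in the standpipe).
Pressure head at MW-10: ψ = P/(ρg) = 779.9×1000 / (1000 × 9.81) = 79.50 m.
Total head at MW-10: h = z + ψ = 644.26 + 79.50 = 723.76 m.
Δh = h(MW-4) − h(MW-10) = 722.46 − 723.76 = -1.30 m.
Vertical separation Δz = 683.17 − 644.26 = 38.91 m.
|i_v| = |Δh| / Δz = 1.30 / 38.91 = 0.0334.
Head is higher in the deep piezometer, so vertical flow is upward (discharge condition).

|i_v| ≈ 0.0334; vertical flow is upward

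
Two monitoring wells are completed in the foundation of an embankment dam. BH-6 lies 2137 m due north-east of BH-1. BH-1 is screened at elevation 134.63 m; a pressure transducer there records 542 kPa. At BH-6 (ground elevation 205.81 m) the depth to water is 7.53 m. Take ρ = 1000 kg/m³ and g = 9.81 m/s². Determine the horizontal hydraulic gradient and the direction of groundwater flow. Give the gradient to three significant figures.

Pressure head at BH-1: ψ = P/(ρg) = 542×1000 / (1000 × 9.81) = 55.25 m.
Total head at BH-1: h = z + ψ = 134.63 + 55.25 = 189.88 m.
Total head at BH-6: h = 205.81 − 7.53 = 198.28 m.
Head difference: h(BH-1) − h(BH-6) = 189.88 − 198.28 = -8.40 m.
Hydraulic gradient: i = |Δh| / L = 8.40 / 2137 = 0.00393.
Flow is from higher to lower head: from BH-6 toward BH-1, i.e. toward the south-west.

i ≈ 0.00393; groundwater flows toward the south-west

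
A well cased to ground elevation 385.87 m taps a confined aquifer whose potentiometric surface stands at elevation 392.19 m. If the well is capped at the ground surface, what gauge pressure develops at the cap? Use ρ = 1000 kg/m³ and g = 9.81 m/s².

Head above the cap: Δh = 392.19 − 385.87 = 6.32 m.
P = ρgΔh = 1000 × 9.81 × 6.32 = 61999 Pa ≈ 62.0 kPa.

P ≈ 62.0 kPa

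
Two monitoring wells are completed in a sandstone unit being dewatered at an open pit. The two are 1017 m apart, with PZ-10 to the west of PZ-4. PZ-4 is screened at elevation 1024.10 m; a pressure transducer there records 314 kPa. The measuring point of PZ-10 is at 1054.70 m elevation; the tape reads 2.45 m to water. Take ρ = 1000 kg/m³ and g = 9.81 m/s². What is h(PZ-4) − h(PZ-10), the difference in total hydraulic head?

Pressure head at PZ-4: ψ = P/(ρg) = 314×1000 / (1000 × 9.81) = 32.01 m.
Total head at PZ-4: h = z + ψ = 1024.10 + 32.01 = 1056.11 m.
Total head at PZ-10: h = 1054.70 − 2.45 = 1052.25 m.
Head difference: h(PZ-4) − h(PZ-10) = 1056.11 − 1052.25 = 3.86 m.

Δh ≈ 3.86 m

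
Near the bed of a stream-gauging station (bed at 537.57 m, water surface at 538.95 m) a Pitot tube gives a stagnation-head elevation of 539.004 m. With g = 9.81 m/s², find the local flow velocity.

Near the bed, under hydrostatic conditions, the piezometric head (z + ψ) equals the free-surface elevation, 538.95 m.
Velocity head = total − piezometric = 539.004 − 538.95 = 0.054 m.
v = √(2g·h_v) = √(2 × 9.81 × 0.054) = 1.03 m/s.

v ≈ 1.03 m/s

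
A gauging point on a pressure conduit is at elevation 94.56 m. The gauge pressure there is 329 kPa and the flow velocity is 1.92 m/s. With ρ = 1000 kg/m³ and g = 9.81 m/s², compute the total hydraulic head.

h ≈ 128.29 m

Pressure head ψ = P/(ρg) = 329×1000 / (1000 × 9.81) = 33.54 m.
Velocity head = v²/(2g) = 1.92² / (2 × 9.81) = 0.188 m.
h = z + ψ + v²/(2g) = 94.56 + 33.54 + 0.188 = 128.29 m.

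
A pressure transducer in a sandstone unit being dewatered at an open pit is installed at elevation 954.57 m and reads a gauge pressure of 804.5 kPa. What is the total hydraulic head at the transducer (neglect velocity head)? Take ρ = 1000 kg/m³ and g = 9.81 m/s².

h ≈ 1036.58 m

ψ = P/(ρg) = 804.5×1000 / (1000 × 9.81) = 82.01 m.
h = z + ψ = 954.57 + 82.01 = 1036.58 m.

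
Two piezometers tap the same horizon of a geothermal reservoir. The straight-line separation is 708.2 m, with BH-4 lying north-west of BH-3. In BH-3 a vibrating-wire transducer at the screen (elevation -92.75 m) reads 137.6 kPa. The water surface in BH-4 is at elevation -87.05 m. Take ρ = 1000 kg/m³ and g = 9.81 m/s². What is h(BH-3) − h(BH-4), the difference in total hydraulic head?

Δh ≈ 8.33 m

Pressure head at BH-3: ψ = P/(ρg) = 137.6×1000 / (1000 × 9.81) = 14.03 m.
Total head at BH-3: h = z + ψ = -92.75 + 14.03 = -78.72 m.
Total head at BH-4: h = -87.05 m (water level in the piezometer is the total head).
Head difference: h(BH-3) − h(BH-4) = -78.72 − (-87.05) = 8.33 m.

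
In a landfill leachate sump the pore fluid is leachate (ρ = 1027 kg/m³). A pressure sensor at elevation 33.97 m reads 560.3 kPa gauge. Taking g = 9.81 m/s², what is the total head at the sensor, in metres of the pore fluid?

ψ = P/(ρg) = 560.3×1000 / (1027 × 9.81) = 55.61 m.
h = z + ψ = 33.97 + 55.61 = 89.58 m.

h ≈ 89.58 m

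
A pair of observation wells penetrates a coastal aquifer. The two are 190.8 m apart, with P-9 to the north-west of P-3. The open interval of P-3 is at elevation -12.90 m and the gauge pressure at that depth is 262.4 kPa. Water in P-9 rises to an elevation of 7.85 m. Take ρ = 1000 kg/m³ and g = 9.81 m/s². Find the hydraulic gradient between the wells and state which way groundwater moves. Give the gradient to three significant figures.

Pressure head at P-3: ψ = P/(ρg) = 262.4×1000 / (1000 × 9.81) = 26.75 m.
Total head at P-3: h = z + ψ = -12.90 + 26.75 = 13.85 m.
Total head at P-9: h = 7.85 m (water level in the piezometer is the total head).
Head difference: h(P-3) − h(P-9) = 13.85 − 7.85 = 6.00 m.
Hydraulic gradient: i = |Δh| / L = 6.00 / 190.8 = 0.0314.
Flow is from higher to lower head: from P-3 toward P-9, i.e. toward the north-west.

i ≈ 0.0314; groundwater flows toward the north-west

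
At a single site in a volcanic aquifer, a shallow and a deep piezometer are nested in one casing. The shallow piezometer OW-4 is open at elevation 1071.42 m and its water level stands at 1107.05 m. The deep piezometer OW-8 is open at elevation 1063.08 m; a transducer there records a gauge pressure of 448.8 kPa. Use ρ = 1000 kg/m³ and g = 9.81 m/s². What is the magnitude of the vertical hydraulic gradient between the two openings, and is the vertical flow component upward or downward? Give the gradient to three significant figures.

|i_v| ≈ 0.213; vertical flow is upward

Total head at OW-4: h = 1107.05 m (water level in the standpipe).
Pressure head at OW-8: ψ = P/(ρg) = 448.8×1000 / (1000 × 9.81) = 45.75 m.
Total head at OW-8: h = z + ψ = 1063.08 + 45.75 = 1108.83 m.
Δh = h(OW-4) − h(OW-8) = 1107.05 − 1108.83 = -1.78 m.
Vertical separation Δz = 1071.42 − 1063.08 = 8.34 m.
|i_v| = |Δh| / Δz = 1.78 / 8.34 = 0.213.
Head is higher in the deep piezometer, so vertical flow is upward (discharge condition).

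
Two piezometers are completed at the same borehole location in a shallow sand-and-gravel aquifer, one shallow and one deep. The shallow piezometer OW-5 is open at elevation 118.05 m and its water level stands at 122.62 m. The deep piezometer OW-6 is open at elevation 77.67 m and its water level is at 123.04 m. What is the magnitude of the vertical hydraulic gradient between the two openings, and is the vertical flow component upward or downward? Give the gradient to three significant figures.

|i_v| ≈ 0.0104; vertical flow is upward

Total head at OW-5: h = 122.62 m (water level in the standpipe).
Total head at OW-6: h = 123.04 m.
Δh = h(OW-5) − h(OW-6) = 122.62 − 123.04 = -0.42 m.
Vertical separation Δz = 118.05 − 77.67 = 40.38 m.
|i_v| = |Δh| / Δz = 0.42 / 40.38 = 0.0104.
Head is higher in the deep piezometer, so vertical flow is upward (discharge condition).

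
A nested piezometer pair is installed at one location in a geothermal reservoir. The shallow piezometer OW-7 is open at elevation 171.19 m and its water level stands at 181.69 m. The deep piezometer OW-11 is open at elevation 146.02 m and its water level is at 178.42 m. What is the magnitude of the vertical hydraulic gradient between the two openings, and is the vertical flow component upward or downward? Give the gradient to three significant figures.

|i_v| ≈ 0.130; vertical flow is downward

Total head at OW-7: h = 181.69 m (water level in the standpipe).
Total head at OW-11: h = 178.42 m.
Δh = h(OW-7) − h(OW-11) = 181.69 − 178.42 = 3.27 m.
Vertical separation Δz = 171.19 − 146.02 = 25.17 m.
|i_v| = |Δh| / Δz = 3.27 / 25.17 = 0.130.
Head is higher in the shallow piezometer, so vertical flow is downward (recharge condition).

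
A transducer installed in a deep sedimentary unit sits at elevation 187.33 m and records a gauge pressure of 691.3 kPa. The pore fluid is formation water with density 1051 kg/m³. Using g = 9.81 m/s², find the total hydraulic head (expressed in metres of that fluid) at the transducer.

h ≈ 254.38 m

ψ = P/(ρg) = 691.3×1000 / (1051 × 9.81) = 67.05 m.
h = z + ψ = 187.33 + 67.05 = 254.38 m.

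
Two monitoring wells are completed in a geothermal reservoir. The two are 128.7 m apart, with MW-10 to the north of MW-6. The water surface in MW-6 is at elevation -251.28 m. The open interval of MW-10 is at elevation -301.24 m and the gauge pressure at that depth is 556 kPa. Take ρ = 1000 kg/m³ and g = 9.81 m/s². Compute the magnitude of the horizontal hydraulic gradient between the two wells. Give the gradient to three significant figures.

i ≈ 0.0522

Total head at MW-6: h = -251.28 m (water level in the piezometer is the total head).
Pressure head at MW-10: ψ = P/(ρg) = 556×1000 / (1000 × 9.81) = 56.68 m.
Total head at MW-10: h = z + ψ = -301.24 + 56.68 = -244.56 m.
Head difference: h(MW-6) − h(MW-10) = -251.28 − (-244.56) = -6.72 m.
Hydraulic gradient: i = |Δh| / L = 6.72 / 128.7 = 0.0522.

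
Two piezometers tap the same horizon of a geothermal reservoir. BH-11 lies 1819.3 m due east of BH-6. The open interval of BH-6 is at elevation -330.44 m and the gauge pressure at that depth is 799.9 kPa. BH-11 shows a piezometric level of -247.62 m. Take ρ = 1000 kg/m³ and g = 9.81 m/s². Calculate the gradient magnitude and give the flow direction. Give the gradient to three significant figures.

i ≈ 0.000704; groundwater flows toward the west

Pressure head at BH-6: ψ = P/(ρg) = 799.9×1000 / (1000 × 9.81) = 81.54 m.
Total head at BH-6: h = z + ψ = -330.44 + 81.54 = -248.90 m.
Total head at BH-11: h = -247.62 m (water level in the piezometer is the total head).
Head difference: h(BH-6) − h(BH-11) = -248.90 − (-247.62) = -1.28 m.
Hydraulic gradient: i = |Δh| / L = 1.28 / 1819.3 = 0.000704.
Flow is from higher to lower head: from BH-11 toward BH-6, i.e. toward the west.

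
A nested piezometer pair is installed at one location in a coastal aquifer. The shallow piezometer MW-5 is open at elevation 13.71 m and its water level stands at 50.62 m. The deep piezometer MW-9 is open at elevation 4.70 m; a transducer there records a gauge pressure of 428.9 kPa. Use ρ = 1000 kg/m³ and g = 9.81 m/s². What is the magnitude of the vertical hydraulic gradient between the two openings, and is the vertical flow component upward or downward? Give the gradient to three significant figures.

Total head at MW-5: h = 50.62 m (water level in the standpipe).
Pressure head at MW-9: ψ = P/(ρg) = 428.9×1000 / (1000 × 9.81) = 43.72 m.
Total head at MW-9: h = z + ψ = 4.70 + 43.72 = 48.42 m.
Δh = h(MW-5) − h(MW-9) = 50.62 − 48.42 = 2.20 m.
Vertical separation Δz = 13.71 − 4.70 = 9.01 m.
|i_v| = |Δh| / Δz = 2.20 / 9.01 = 0.244.
Head is higher in the shallow piezometer, so vertical flow is downward (recharge condition).

|i_v| ≈ 0.244; vertical flow is downward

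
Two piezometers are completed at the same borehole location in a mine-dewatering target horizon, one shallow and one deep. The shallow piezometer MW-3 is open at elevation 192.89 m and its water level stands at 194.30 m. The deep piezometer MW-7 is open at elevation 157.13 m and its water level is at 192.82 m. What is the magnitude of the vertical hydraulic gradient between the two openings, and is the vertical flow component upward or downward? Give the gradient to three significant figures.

Total head at MW-3: h = 194.30 m (water level in the standpipe).
Total head at MW-7: h = 192.82 m.
Δh = h(MW-3) − h(MW-7) = 194.30 − 192.82 = 1.48 m.
Vertical separation Δz = 192.89 − 157.13 = 35.76 m.
|i_v| = |Δh| / Δz = 1.48 / 35.76 = 0.0414.
Head is higher in the shallow piezometer, so vertical flow is downward (recharge condition).

|i_v| ≈ 0.0414; vertical flow is downward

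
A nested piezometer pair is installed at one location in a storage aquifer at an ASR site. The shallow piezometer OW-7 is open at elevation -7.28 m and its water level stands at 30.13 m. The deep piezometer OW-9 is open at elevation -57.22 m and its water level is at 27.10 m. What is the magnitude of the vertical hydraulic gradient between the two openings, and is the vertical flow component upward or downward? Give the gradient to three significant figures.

Total head at OW-7: h = 30.13 m (water level in the standpipe).
Total head at OW-9: h = 27.10 m.
Δh = h(OW-7) − h(OW-9) = 30.13 − 27.10 = 3.03 m.
Vertical separation Δz = -7.28 − (-57.22) = 49.94 m.
|i_v| = |Δh| / Δz = 3.03 / 49.94 = 0.0607.
Head is higher in the shallow piezometer, so vertical flow is downward (recharge condition).

|i_v| ≈ 0.0607; vertical flow is downward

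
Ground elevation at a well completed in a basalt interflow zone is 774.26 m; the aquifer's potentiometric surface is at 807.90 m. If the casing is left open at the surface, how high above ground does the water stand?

Water rises to the potentiometric surface, so the rise above ground = 807.90 − 774.26 = 33.64 m.

≈ 33.64 m above ground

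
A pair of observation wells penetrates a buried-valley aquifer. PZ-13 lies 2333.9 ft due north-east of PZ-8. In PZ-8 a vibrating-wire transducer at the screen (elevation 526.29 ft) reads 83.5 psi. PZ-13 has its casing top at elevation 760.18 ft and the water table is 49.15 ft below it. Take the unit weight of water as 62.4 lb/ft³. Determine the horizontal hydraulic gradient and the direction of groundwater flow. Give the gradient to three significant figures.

i ≈ 0.00341; groundwater flows toward the north-east

Pressure head at PZ-8: ψ = 144·P/γ = 144 × 83.5 / 62.4 = 192.69 ft.
Total head at PZ-8: h = z + ψ = 526.29 + 192.69 = 718.98 ft.
Total head at PZ-13: h = 760.18 − 49.15 = 711.03 ft.
Head difference: h(PZ-8) − h(PZ-13) = 718.98 − 711.03 = 7.95 ft.
Hydraulic gradient: i = |Δh| / L = 7.95 / 2333.9 = 0.00341.
Flow is from higher to lower head: from PZ-8 toward PZ-13, i.e. toward the north-east.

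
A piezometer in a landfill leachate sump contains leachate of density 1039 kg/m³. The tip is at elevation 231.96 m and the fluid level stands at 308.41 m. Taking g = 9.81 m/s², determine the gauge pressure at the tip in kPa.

Pressure head ψ = h − z = 308.41 − 231.96 = 76.45 m.
P = ρgψ = 1039 × 9.81 × 76.45 = 779224 Pa ≈ 779 kPa.

P ≈ 779 kPa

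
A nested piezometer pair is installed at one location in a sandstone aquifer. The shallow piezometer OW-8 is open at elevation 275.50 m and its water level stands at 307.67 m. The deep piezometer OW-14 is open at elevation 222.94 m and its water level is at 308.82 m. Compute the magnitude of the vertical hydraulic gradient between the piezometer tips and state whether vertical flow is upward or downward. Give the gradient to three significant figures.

|i_v| ≈ 0.0219; vertical flow is upward

Total head at OW-8: h = 307.67 m (water level in the standpipe).
Total head at OW-14: h = 308.82 m.
Δh = h(OW-8) − h(OW-14) = 307.67 − 308.82 = -1.15 m.
Vertical separation Δz = 275.50 − 222.94 = 52.56 m.
|i_v| = |Δh| / Δz = 1.15 / 52.56 = 0.0219.
Head is higher in the deep piezometer, so vertical flow is upward (discharge condition).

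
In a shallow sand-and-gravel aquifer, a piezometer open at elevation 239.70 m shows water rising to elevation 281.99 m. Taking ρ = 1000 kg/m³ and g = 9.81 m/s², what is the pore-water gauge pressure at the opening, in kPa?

P ≈ 415 kPa

Pressure head ψ = h − z = 281.99 − 239.70 = 42.29 m.
P = ρgψ = 1000 × 9.81 × 42.29 = 414865 Pa ≈ 415 kPa.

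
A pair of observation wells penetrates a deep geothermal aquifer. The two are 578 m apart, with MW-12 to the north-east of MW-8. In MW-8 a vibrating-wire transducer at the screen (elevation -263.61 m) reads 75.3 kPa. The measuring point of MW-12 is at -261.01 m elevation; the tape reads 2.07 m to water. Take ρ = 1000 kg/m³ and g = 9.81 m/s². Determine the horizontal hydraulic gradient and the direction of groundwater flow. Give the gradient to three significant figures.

Pressure head at MW-8: ψ = P/(ρg) = 75.3×1000 / (1000 × 9.81) = 7.68 m.
Total head at MW-8: h = z + ψ = -263.61 + 7.68 = -255.93 m.
Total head at MW-12: h = -261.01 − 2.07 = -263.08 m.
Head difference: h(MW-8) − h(MW-12) = -255.93 − (-263.08) = 7.15 m.
Hydraulic gradient: i = |Δh| / L = 7.15 / 578 = 0.0124.
Flow is from higher to lower head: from MW-8 toward MW-12, i.e. toward the north-east.

i ≈ 0.0124; groundwater flows toward the north-east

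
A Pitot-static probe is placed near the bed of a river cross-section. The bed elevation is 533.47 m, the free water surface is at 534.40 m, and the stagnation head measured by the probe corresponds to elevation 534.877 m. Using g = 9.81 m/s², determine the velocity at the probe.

v ≈ 3.06 m/s

Near the bed, under hydrostatic conditions, the piezometric head (z + ψ) equals the free-surface elevation, 534.40 m.
Velocity head = total − piezometric = 534.877 − 534.40 = 0.477 m.
v = √(2g·h_v) = √(2 × 9.81 × 0.477) = 3.06 m/s.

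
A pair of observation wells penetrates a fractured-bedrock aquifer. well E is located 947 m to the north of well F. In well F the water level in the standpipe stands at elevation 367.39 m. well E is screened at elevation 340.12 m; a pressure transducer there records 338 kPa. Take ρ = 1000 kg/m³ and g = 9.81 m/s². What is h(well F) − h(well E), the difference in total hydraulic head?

Δh ≈ -7.18 m

Total head at well F: h = 367.39 m (water level in the piezometer is the total head).
Pressure head at well E: ψ = P/(ρg) = 338×1000 / (1000 × 9.81) = 34.45 m.
Total head at well E: h = z + ψ = 340.12 + 34.45 = 374.57 m.
Head difference: h(well F) − h(well E) = 367.39 − 374.57 = -7.18 m.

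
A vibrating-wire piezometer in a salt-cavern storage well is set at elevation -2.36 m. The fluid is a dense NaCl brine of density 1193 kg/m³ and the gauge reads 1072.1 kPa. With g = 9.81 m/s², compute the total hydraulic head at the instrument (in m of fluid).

ψ = P/(ρg) = 1072.1×1000 / (1193 × 9.81) = 91.61 m.
h = z + ψ = -2.36 + 91.61 = 89.25 m.

h ≈ 89.25 m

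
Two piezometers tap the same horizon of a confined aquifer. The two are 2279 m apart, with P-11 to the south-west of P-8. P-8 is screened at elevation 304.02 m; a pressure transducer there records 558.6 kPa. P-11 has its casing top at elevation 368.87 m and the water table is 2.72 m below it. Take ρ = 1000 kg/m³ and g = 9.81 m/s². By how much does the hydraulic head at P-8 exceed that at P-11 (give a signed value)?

Δh ≈ -5.19 m

Pressure head at P-8: ψ = P/(ρg) = 558.6×1000 / (1000 × 9.81) = 56.94 m.
Total head at P-8: h = z + ψ = 304.02 + 56.94 = 360.96 m.
Total head at P-11: h = 368.87 − 2.72 = 366.15 m.
Head difference: h(P-8) − h(P-11) = 360.96 − 366.15 = -5.19 m.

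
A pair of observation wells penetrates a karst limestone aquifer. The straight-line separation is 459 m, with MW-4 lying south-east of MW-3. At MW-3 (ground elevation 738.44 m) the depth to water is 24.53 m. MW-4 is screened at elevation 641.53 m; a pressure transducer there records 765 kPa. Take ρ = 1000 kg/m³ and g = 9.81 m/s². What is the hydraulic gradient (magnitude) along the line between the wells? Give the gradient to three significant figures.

i ≈ 0.0122

Total head at MW-3: h = 738.44 − 24.53 = 713.91 m.
Pressure head at MW-4: ψ = P/(ρg) = 765×1000 / (1000 × 9.81) = 77.98 m.
Total head at MW-4: h = z + ψ = 641.53 + 77.98 = 719.51 m.
Head difference: h(MW-3) − h(MW-4) = 713.91 − 719.51 = -5.60 m.
Hydraulic gradient: i = |Δh| / L = 5.60 / 459 = 0.0122.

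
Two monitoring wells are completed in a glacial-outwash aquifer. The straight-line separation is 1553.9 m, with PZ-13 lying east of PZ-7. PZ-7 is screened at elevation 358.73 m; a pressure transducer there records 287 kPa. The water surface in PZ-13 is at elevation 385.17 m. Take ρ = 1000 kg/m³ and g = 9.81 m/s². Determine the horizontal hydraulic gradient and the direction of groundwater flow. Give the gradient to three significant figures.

i ≈ 0.00181; groundwater flows toward the east

Pressure head at PZ-7: ψ = P/(ρg) = 287×1000 / (1000 × 9.81) = 29.26 m.
Total head at PZ-7: h = z + ψ = 358.73 + 29.26 = 387.99 m.
Total head at PZ-13: h = 385.17 m (water level in the piezometer is the total head).
Head difference: h(PZ-7) − h(PZ-13) = 387.99 − 385.17 = 2.82 m.
Hydraulic gradient: i = |Δh| / L = 2.82 / 1553.9 = 0.00181.
Flow is from higher to lower head: from PZ-7 toward PZ-13, i.e. toward the east.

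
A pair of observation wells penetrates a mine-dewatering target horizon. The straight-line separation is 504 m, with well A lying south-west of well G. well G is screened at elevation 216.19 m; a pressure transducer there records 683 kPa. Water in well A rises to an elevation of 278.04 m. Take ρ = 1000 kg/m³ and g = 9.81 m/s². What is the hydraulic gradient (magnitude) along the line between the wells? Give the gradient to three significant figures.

Pressure head at well G: ψ = P/(ρg) = 683×1000 / (1000 × 9.81) = 69.62 m.
Total head at well G: h = z + ψ = 216.19 + 69.62 = 285.81 m.
Total head at well A: h = 278.04 m (water level in the piezometer is the total head).
Head difference: h(well G) − h(well A) = 285.81 − 278.04 = 7.77 m.
Hydraulic gradient: i = |Δh| / L = 7.77 / 504 = 0.0154.

i ≈ 0.0154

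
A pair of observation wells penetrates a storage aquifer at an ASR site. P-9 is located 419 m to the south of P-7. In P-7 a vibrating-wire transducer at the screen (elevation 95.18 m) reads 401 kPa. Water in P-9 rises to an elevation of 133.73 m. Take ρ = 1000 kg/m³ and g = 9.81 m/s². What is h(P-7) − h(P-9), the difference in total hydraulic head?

Pressure head at P-7: ψ = P/(ρg) = 401×1000 / (1000 × 9.81) = 40.88 m.
Total head at P-7: h = z + ψ = 95.18 + 40.88 = 136.06 m.
Total head at P-9: h = 133.73 m (water level in the piezometer is the total head).
Head difference: h(P-7) − h(P-9) = 136.06 − 133.73 = 2.33 m.

Δh ≈ 2.33 m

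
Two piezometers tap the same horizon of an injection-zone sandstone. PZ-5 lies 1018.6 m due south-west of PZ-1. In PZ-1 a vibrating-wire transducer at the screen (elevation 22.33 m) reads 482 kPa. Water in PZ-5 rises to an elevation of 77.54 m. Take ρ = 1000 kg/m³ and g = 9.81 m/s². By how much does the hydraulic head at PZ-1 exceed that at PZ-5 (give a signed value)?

Pressure head at PZ-1: ψ = P/(ρg) = 482×1000 / (1000 × 9.81) = 49.13 m.
Total head at PZ-1: h = z + ψ = 22.33 + 49.13 = 71.46 m.
Total head at PZ-5: h = 77.54 m (water level in the piezometer is the total head).
Head difference: h(PZ-1) − h(PZ-5) = 71.46 − 77.54 = -6.08 m.

Δh ≈ -6.08 m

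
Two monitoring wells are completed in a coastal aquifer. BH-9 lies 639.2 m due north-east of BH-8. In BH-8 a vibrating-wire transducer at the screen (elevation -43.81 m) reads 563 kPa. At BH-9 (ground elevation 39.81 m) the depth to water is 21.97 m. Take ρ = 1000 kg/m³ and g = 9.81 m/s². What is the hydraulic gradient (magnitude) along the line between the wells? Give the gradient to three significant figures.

i ≈ 0.00666

Pressure head at BH-8: ψ = P/(ρg) = 563×1000 / (1000 × 9.81) = 57.39 m.
Total head at BH-8: h = z + ψ = -43.81 + 57.39 = 13.58 m.
Total head at BH-9: h = 39.81 − 21.97 = 17.84 m.
Head difference: h(BH-8) − h(BH-9) = 13.58 − 17.84 = -4.26 m.
Hydraulic gradient: i = |Δh| / L = 4.26 / 639.2 = 0.00666.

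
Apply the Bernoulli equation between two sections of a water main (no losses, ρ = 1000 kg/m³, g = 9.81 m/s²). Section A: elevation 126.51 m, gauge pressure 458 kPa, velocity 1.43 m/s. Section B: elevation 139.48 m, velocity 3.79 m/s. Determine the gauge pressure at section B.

P₂ ≈ 325 kPa

Pressure head at A: ψ₁ = P₁/(ρg) = 458×1000 / (1000 × 9.81) = 46.69 m.
Velocity heads: v₁²/2g = 1.43²/19.62 = 0.104 m; v₂²/2g = 3.79²/19.62 = 0.732 m.
Total head H = z₁ + ψ₁ + v₁²/2g = 126.51 + 46.69 + 0.104 = 173.30 m.
ψ₂ = H − z₂ − v₂²/2g = 173.30 − 139.48 − 0.732 = 33.09 m.
P₂ = ρgψ₂ = 1000 × 9.81 × 33.09 ≈ 325 kPa.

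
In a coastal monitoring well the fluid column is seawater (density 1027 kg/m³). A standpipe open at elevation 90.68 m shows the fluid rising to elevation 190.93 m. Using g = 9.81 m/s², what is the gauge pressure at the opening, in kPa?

Pressure head ψ = h − z = 190.93 − 90.68 = 100.25 m.
P = ρgψ = 1027 × 9.81 × 100.25 = 1010006 Pa ≈ 1010 kPa.

P ≈ 1010 kPa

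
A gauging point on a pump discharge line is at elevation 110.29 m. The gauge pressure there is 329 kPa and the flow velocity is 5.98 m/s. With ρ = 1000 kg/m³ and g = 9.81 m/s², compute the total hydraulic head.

Pressure head ψ = P/(ρg) = 329×1000 / (1000 × 9.81) = 33.54 m.
Velocity head = v²/(2g) = 5.98² / (2 × 9.81) = 1.823 m.
h = z + ψ + v²/(2g) = 110.29 + 33.54 + 1.823 = 145.65 m.

h ≈ 145.65 m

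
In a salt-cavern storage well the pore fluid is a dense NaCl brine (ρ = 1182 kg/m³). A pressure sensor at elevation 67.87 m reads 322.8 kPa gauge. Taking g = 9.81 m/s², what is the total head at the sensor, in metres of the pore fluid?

ψ = P/(ρg) = 322.8×1000 / (1182 × 9.81) = 27.84 m.
h = z + ψ = 67.87 + 27.84 = 95.71 m.

h ≈ 95.71 m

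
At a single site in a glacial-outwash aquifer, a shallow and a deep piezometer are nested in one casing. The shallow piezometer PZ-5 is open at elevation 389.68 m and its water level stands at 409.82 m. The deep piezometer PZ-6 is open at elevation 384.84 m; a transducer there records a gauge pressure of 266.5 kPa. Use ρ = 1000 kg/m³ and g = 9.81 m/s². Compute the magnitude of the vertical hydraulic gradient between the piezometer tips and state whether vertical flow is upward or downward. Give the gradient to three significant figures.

|i_v| ≈ 0.452; vertical flow is upward

Total head at PZ-5: h = 409.82 m (water level in the standpipe).
Pressure head at PZ-6: ψ = P/(ρg) = 266.5×1000 / (1000 × 9.81) = 27.17 m.
Total head at PZ-6: h = z + ψ = 384.84 + 27.17 = 412.01 m.
Δh = h(PZ-5) − h(PZ-6) = 409.82 − 412.01 = -2.19 m.
Vertical separation Δz = 389.68 − 384.84 = 4.84 m.
|i_v| = |Δh| / Δz = 2.19 / 4.84 = 0.452.
Head is higher in the deep piezometer, so vertical flow is upward (discharge condition).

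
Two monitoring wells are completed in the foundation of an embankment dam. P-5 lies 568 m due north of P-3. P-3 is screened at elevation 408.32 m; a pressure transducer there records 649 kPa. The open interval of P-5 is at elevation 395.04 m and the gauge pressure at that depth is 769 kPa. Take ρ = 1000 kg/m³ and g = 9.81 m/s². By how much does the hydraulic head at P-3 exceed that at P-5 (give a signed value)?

Δh ≈ 1.05 m

Pressure head at P-3: ψ = P/(ρg) = 649×1000 / (1000 × 9.81) = 66.16 m.
Total head at P-3: h = z + ψ = 408.32 + 66.16 = 474.48 m.
Pressure head at P-5: ψ = P/(ρg) = 769×1000 / (1000 × 9.81) = 78.39 m.
Total head at P-5: h = z + ψ = 395.04 + 78.39 = 473.43 m.
Head difference: h(P-3) − h(P-5) = 474.48 − 473.43 = 1.05 m.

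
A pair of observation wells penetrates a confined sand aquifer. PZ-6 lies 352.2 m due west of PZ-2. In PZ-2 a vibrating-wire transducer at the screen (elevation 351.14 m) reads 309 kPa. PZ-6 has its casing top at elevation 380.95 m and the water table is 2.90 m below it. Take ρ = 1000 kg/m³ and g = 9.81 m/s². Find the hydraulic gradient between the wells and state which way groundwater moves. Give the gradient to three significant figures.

Pressure head at PZ-2: ψ = P/(ρg) = 309×1000 / (1000 × 9.81) = 31.50 m.
Total head at PZ-2: h = z + ψ = 351.14 + 31.50 = 382.64 m.
Total head at PZ-6: h = 380.95 − 2.90 = 378.05 m.
Head difference: h(PZ-2) − h(PZ-6) = 382.64 − 378.05 = 4.59 m.
Hydraulic gradient: i = |Δh| / L = 4.59 / 352.2 = 0.0130.
Flow is from higher to lower head: from PZ-2 toward PZ-6, i.e. toward the west.

i ≈ 0.0130; groundwater flows toward the west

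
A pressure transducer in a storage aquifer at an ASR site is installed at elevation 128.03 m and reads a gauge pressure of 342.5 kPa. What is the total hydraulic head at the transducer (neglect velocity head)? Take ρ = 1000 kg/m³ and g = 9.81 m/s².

ψ = P/(ρg) = 342.5×1000 / (1000 × 9.81) = 34.91 m.
h = z + ψ = 128.03 + 34.91 = 162.94 m.

h ≈ 162.94 m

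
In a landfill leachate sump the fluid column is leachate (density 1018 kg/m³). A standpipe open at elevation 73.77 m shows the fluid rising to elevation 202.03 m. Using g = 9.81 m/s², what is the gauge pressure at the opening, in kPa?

P ≈ 1280 kPa

Pressure head ψ = h − z = 202.03 − 73.77 = 128.26 m.
P = ρgψ = 1018 × 9.81 × 128.26 = 1280879 Pa ≈ 1280 kPa.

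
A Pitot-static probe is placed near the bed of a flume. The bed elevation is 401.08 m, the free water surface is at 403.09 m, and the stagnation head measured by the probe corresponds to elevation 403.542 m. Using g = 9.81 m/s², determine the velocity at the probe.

v ≈ 2.98 m/s

Near the bed, under hydrostatic conditions, the piezometric head (z + ψ) equals the free-surface elevation, 403.09 m.
Velocity head = total − piezometric = 403.542 − 403.09 = 0.452 m.
v = √(2g·h_v) = √(2 × 9.81 × 0.452) = 2.98 m/s.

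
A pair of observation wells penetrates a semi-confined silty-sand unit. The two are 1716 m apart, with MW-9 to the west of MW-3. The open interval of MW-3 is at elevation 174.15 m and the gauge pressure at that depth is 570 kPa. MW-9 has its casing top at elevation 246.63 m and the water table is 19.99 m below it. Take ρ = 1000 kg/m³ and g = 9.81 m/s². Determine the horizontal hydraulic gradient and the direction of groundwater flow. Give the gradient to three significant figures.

i ≈ 0.00327; groundwater flows toward the west

Pressure head at MW-3: ψ = P/(ρg) = 570×1000 / (1000 × 9.81) = 58.10 m.
Total head at MW-3: h = z + ψ = 174.15 + 58.10 = 232.25 m.
Total head at MW-9: h = 246.63 − 19.99 = 226.64 m.
Head difference: h(MW-3) − h(MW-9) = 232.25 − 226.64 = 5.61 m.
Hydraulic gradient: i = |Δh| / L = 5.61 / 1716 = 0.00327.
Flow is from higher to lower head: from MW-3 toward MW-9, i.e. toward the west.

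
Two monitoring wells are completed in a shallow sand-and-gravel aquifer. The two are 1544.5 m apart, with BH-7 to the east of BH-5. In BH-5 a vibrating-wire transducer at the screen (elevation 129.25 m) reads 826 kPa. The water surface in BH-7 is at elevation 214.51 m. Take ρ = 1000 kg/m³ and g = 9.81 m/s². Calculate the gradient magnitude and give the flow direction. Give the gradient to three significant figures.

i ≈ 0.000686; groundwater flows toward the west

Pressure head at BH-5: ψ = P/(ρg) = 826×1000 / (1000 × 9.81) = 84.20 m.
Total head at BH-5: h = z + ψ = 129.25 + 84.20 = 213.45 m.
Total head at BH-7: h = 214.51 m (water level in the piezometer is the total head).
Head difference: h(BH-5) − h(BH-7) = 213.45 − 214.51 = -1.06 m.
Hydraulic gradient: i = |Δh| / L = 1.06 / 1544.5 = 0.000686.
Flow is from higher to lower head: from BH-7 toward BH-5, i.e. toward the west.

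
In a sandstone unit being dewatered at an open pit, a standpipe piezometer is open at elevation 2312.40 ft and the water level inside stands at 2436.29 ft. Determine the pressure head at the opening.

ψ ≈ 123.89 ft

Total head h = 2436.29 ft (the water-surface elevation in the piezometer).
Pressure head ψ = h − z = 2436.29 − 2312.40 = 123.89 ft.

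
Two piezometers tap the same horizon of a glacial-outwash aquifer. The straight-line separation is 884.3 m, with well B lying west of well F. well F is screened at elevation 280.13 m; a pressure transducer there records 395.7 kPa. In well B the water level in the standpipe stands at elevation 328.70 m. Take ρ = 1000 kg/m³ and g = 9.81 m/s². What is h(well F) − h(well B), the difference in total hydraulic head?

Δh ≈ -8.23 m

Pressure head at well F: ψ = P/(ρg) = 395.7×1000 / (1000 × 9.81) = 40.34 m.
Total head at well F: h = z + ψ = 280.13 + 40.34 = 320.47 m.
Total head at well B: h = 328.70 m (water level in the piezometer is the total head).
Head difference: h(well F) − h(well B) = 320.47 − 328.70 = -8.23 m.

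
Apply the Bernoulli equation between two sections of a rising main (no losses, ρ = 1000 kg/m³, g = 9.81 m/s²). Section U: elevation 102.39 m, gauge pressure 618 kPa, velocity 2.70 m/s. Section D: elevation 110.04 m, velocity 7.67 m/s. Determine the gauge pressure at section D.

P₂ ≈ 517 kPa

Pressure head at U: ψ₁ = P₁/(ρg) = 618×1000 / (1000 × 9.81) = 63.00 m.
Velocity heads: v₁²/2g = 2.70²/19.62 = 0.372 m; v₂²/2g = 7.67²/19.62 = 2.998 m.
Total head H = z₁ + ψ₁ + v₁²/2g = 102.39 + 63.00 + 0.372 = 165.76 m.
ψ₂ = H − z₂ − v₂²/2g = 165.76 − 110.04 − 2.998 = 52.72 m.
P₂ = ρgψ₂ = 1000 × 9.81 × 52.72 ≈ 517 kPa.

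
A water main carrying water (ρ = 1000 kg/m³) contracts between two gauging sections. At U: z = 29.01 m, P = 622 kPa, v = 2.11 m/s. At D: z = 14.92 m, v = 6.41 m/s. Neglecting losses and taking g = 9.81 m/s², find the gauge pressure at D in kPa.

P₂ ≈ 742 kPa

Pressure head at U: ψ₁ = P₁/(ρg) = 622×1000 / (1000 × 9.81) = 63.40 m.
Velocity heads: v₁²/2g = 2.11²/19.62 = 0.227 m; v₂²/2g = 6.41²/19.62 = 2.094 m.
Total head H = z₁ + ψ₁ + v₁²/2g = 29.01 + 63.40 + 0.227 = 92.64 m.
ψ₂ = H − z₂ − v₂²/2g = 92.64 − 14.92 − 2.094 = 75.63 m.
P₂ = ρgψ₂ = 1000 × 9.81 × 75.63 ≈ 742 kPa.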